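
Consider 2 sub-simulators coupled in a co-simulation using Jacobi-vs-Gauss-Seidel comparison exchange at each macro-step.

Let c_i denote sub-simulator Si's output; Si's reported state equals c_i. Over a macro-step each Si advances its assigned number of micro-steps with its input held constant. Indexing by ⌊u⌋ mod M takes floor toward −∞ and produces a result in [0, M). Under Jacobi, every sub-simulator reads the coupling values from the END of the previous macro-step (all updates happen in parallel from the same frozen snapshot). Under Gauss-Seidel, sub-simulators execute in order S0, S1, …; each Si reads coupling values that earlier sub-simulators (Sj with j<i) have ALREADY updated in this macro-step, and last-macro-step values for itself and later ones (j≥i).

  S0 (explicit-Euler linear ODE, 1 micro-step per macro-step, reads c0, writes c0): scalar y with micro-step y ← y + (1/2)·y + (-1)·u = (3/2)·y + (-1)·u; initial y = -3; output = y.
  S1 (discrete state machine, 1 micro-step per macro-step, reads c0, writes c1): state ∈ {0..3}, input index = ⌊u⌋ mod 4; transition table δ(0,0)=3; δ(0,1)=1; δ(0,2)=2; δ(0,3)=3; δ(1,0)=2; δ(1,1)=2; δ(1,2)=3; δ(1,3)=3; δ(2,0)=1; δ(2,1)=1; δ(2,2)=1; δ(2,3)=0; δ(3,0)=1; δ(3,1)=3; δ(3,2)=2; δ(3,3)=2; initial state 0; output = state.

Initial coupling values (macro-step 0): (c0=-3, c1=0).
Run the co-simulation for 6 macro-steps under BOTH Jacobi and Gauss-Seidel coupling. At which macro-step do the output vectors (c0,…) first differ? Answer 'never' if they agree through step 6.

first divergence at macro-step: 1

[Jacobi] macro 1: S0 reads c0=-3 → after 1×micro: -3/2; S1 reads c0=-3 → after 1×micro: 1 ⇒ (c0=-3/2, c1=1)
[Jacobi] macro 2: S0 reads c0=-3/2 → after 1×micro: -3/4; S1 reads c0=-3/2 → after 1×micro: 3 ⇒ (c0=-3/4, c1=3)
[Jacobi] macro 3: S0 reads c0=-3/4 → after 1×micro: -3/8; S1 reads c0=-3/4 → after 1×micro: 2 ⇒ (c0=-3/8, c1=2)
[Jacobi] macro 4: S0 reads c0=-3/8 → after 1×micro: -3/16; S1 reads c0=-3/8 → after 1×micro: 0 ⇒ (c0=-3/16, c1=0)
[Jacobi] macro 5: S0 reads c0=-3/16 → after 1×micro: -3/32; S1 reads c0=-3/16 → after 1×micro: 3 ⇒ (c0=-3/32, c1=3)
[Jacobi] macro 6: S0 reads c0=-3/32 → after 1×micro: -3/64; S1 reads c0=-3/32 → after 1×micro: 2 ⇒ (c0=-3/64, c1=2)
[Gauss-Seidel] macro 1: S0 reads c0=-3 → after 1×micro: -3/2; S1 reads c0=-3/2 → after 1×micro: 2 ⇒ (c0=-3/2, c1=2)
[Gauss-Seidel] macro 2: S0 reads c0=-3/2 → after 1×micro: -3/4; S1 reads c0=-3/4 → after 1×micro: 0 ⇒ (c0=-3/4, c1=0)
[Gauss-Seidel] macro 3: S0 reads c0=-3/4 → after 1×micro: -3/8; S1 reads c0=-3/8 → after 1×micro: 3 ⇒ (c0=-3/8, c1=3)
[Gauss-Seidel] macro 4: S0 reads c0=-3/8 → after 1×micro: -3/16; S1 reads c0=-3/16 → after 1×micro: 2 ⇒ (c0=-3/16, c1=2)
[Gauss-Seidel] macro 5: S0 reads c0=-3/16 → after 1×micro: -3/32; S1 reads c0=-3/32 → after 1×micro: 0 ⇒ (c0=-3/32, c1=0)
[Gauss-Seidel] macro 6: S0 reads c0=-3/32 → after 1×micro: -3/64; S1 reads c0=-3/64 → after 1×micro: 3 ⇒ (c0=-3/64, c1=3)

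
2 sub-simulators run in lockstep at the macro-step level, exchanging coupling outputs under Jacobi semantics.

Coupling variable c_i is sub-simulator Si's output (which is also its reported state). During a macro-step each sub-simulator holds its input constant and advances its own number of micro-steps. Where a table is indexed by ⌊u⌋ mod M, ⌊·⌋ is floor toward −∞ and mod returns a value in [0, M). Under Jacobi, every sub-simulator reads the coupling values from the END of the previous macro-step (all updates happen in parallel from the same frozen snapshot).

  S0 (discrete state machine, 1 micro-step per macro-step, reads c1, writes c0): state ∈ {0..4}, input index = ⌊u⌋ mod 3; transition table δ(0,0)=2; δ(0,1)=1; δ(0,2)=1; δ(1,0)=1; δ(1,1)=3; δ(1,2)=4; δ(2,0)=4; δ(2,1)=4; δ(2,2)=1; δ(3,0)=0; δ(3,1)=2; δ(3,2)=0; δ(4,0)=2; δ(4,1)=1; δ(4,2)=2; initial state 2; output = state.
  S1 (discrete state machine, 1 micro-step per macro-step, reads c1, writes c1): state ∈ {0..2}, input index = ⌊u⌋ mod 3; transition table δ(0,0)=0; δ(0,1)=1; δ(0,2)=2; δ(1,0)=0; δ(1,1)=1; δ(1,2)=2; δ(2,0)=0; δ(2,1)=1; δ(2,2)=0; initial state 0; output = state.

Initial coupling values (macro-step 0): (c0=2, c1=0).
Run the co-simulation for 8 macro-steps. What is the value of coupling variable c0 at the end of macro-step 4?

c0 at macro-step 4 = 2

macro 1: S0 reads c1=0 → after 1×micro: 4; S1 reads c1=0 → after 1×micro: 0 ⇒ (c0=4, c1=0)
macro 2: S0 reads c1=0 → after 1×micro: 2; S1 reads c1=0 → after 1×micro: 0 ⇒ (c0=2, c1=0)
macro 3: S0 reads c1=0 → after 1×micro: 4; S1 reads c1=0 → after 1×micro: 0 ⇒ (c0=4, c1=0)
macro 4: S0 reads c1=0 → after 1×micro: 2; S1 reads c1=0 → after 1×micro: 0 ⇒ (c0=2, c1=0)
macro 5: S0 reads c1=0 → after 1×micro: 4; S1 reads c1=0 → after 1×micro: 0 ⇒ (c0=4, c1=0)
macro 6: S0 reads c1=0 → after 1×micro: 2; S1 reads c1=0 → after 1×micro: 0 ⇒ (c0=2, c1=0)
macro 7: S0 reads c1=0 → after 1×micro: 4; S1 reads c1=0 → after 1×micro: 0 ⇒ (c0=4, c1=0)
macro 8: S0 reads c1=0 → after 1×micro: 2; S1 reads c1=0 → after 1×micro: 0 ⇒ (c0=2, c1=0)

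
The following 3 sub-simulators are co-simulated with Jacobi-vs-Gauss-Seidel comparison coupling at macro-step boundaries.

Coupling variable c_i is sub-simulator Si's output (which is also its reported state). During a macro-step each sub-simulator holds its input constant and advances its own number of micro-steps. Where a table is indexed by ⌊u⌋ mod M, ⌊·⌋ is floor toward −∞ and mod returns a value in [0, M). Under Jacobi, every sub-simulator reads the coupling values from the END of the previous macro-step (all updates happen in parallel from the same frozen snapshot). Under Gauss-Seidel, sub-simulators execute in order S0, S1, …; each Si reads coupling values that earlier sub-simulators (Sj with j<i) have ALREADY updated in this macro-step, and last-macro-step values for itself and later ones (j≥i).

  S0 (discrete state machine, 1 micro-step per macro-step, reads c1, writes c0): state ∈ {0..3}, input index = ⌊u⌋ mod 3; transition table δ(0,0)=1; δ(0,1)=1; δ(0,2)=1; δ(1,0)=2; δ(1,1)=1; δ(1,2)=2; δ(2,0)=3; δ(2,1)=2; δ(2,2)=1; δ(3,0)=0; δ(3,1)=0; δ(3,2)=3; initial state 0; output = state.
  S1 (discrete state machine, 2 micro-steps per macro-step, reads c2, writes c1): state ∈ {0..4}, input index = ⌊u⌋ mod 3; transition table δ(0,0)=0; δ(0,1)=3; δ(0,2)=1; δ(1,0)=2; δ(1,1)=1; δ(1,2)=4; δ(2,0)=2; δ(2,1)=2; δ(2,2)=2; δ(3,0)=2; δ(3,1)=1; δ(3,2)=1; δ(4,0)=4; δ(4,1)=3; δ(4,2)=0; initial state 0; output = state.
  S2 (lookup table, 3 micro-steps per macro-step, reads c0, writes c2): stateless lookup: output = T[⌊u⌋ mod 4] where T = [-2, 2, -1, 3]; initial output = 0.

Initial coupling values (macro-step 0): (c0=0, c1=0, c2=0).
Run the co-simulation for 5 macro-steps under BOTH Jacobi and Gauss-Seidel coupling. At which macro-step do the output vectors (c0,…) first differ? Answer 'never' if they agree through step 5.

[Jacobi] macro 1: S0 reads c1=0 → after 1×micro: 1; S1 reads c2=0 → after 2×micro: 0; S2 reads c0=0 → after 3×micro: -2 ⇒ (c0=1, c1=0, c2=-2)
[Jacobi] macro 2: S0 reads c1=0 → after 1×micro: 2; S1 reads c2=-2 → after 2×micro: 1; S2 reads c0=1 → after 3×micro: 2 ⇒ (c0=2, c1=1, c2=2)
[Jacobi] macro 3: S0 reads c1=1 → after 1×micro: 2; S1 reads c2=2 → after 2×micro: 0; S2 reads c0=2 → after 3×micro: -1 ⇒ (c0=2, c1=0, c2=-1)
[Jacobi] macro 4: S0 reads c1=0 → after 1×micro: 3; S1 reads c2=-1 → after 2×micro: 4; S2 reads c0=2 → after 3×micro: -1 ⇒ (c0=3, c1=4, c2=-1)
[Jacobi] macro 5: S0 reads c1=4 → after 1×micro: 0; S1 reads c2=-1 → after 2×micro: 1; S2 reads c0=3 → after 3×micro: 3 ⇒ (c0=0, c1=1, c2=3)
[Gauss-Seidel] macro 1: S0 reads c1=0 → after 1×micro: 1; S1 reads c2=0 → after 2×micro: 0; S2 reads c0=1 → after 3×micro: 2 ⇒ (c0=1, c1=0, c2=2)
[Gauss-Seidel] macro 2: S0 reads c1=0 → after 1×micro: 2; S1 reads c2=2 → after 2×micro: 4; S2 reads c0=2 → after 3×micro: -1 ⇒ (c0=2, c1=4, c2=-1)
[Gauss-Seidel] macro 3: S0 reads c1=4 → after 1×micro: 2; S1 reads c2=-1 → after 2×micro: 1; S2 reads c0=2 → after 3×micro: -1 ⇒ (c0=2, c1=1, c2=-1)
[Gauss-Seidel] macro 4: S0 reads c1=1 → after 1×micro: 2; S1 reads c2=-1 → after 2×micro: 0; S2 reads c0=2 → after 3×micro: -1 ⇒ (c0=2, c1=0, c2=-1)
[Gauss-Seidel] macro 5: S0 reads c1=0 → after 1×micro: 3; S1 reads c2=-1 → after 2×micro: 4; S2 reads c0=3 → after 3×micro: 3 ⇒ (c0=3, c1=4, c2=3)

first divergence at macro-step: 1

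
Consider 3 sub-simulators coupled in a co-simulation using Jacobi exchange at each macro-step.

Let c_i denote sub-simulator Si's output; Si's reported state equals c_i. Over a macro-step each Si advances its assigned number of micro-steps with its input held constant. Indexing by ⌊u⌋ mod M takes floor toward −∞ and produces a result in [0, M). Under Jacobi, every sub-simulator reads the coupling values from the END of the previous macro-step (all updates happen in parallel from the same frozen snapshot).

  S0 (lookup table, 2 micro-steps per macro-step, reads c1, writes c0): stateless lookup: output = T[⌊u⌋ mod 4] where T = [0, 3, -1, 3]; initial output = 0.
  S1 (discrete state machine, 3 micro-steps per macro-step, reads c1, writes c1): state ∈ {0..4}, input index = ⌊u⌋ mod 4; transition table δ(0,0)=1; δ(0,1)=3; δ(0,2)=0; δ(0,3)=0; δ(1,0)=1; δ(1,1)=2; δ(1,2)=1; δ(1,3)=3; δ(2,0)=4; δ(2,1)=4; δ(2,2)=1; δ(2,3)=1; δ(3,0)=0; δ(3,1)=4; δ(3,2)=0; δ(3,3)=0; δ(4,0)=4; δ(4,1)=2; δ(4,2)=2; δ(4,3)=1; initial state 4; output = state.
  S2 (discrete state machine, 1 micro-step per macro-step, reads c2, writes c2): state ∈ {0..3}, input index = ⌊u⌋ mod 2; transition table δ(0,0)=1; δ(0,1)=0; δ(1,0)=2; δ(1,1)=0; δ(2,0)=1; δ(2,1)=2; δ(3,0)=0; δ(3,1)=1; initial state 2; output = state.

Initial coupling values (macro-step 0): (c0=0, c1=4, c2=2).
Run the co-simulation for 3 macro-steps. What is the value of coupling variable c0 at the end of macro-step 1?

c0 at macro-step 1 = 0

macro 1: S0 reads c1=4 → after 2×micro: 0; S1 reads c1=4 → after 3×micro: 4; S2 reads c2=2 → after 1×micro: 1 ⇒ (c0=0, c1=4, c2=1)
macro 2: S0 reads c1=4 → after 2×micro: 0; S1 reads c1=4 → after 3×micro: 4; S2 reads c2=1 → after 1×micro: 0 ⇒ (c0=0, c1=4, c2=0)
macro 3: S0 reads c1=4 → after 2×micro: 0; S1 reads c1=4 → after 3×micro: 4; S2 reads c2=0 → after 1×micro: 1 ⇒ (c0=0, c1=4, c2=1)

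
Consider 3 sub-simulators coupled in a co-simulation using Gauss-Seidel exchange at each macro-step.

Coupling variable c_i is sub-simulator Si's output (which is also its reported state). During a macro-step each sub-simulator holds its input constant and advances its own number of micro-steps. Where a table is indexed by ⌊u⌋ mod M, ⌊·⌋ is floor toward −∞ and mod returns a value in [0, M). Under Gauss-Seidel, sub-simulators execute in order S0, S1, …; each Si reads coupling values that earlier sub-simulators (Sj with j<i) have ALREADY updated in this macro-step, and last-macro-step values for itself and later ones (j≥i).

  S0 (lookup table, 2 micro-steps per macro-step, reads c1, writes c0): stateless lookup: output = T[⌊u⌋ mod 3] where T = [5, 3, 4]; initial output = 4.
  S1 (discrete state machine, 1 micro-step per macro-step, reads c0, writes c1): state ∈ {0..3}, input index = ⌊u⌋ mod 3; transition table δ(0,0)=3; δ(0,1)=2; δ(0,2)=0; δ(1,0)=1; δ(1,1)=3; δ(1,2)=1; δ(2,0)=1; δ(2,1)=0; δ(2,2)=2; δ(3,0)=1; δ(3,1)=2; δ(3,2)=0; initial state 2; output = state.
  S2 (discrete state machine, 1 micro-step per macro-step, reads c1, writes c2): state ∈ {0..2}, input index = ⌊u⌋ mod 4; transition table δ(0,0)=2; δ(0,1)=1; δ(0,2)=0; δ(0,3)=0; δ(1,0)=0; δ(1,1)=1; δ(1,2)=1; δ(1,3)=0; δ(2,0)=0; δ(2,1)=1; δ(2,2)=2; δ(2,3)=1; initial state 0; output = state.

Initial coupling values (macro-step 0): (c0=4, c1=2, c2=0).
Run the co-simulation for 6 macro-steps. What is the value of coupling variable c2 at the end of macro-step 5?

c2 at macro-step 5 = 2

macro 1: S0 reads c1=2 → after 2×micro: 4; S1 reads c0=4 → after 1×micro: 0; S2 reads c1=0 → after 1×micro: 2 ⇒ (c0=4, c1=0, c2=2)
macro 2: S0 reads c1=0 → after 2×micro: 5; S1 reads c0=5 → after 1×micro: 0; S2 reads c1=0 → after 1×micro: 0 ⇒ (c0=5, c1=0, c2=0)
macro 3: S0 reads c1=0 → after 2×micro: 5; S1 reads c0=5 → after 1×micro: 0; S2 reads c1=0 → after 1×micro: 2 ⇒ (c0=5, c1=0, c2=2)
macro 4: S0 reads c1=0 → after 2×micro: 5; S1 reads c0=5 → after 1×micro: 0; S2 reads c1=0 → after 1×micro: 0 ⇒ (c0=5, c1=0, c2=0)
macro 5: S0 reads c1=0 → after 2×micro: 5; S1 reads c0=5 → after 1×micro: 0; S2 reads c1=0 → after 1×micro: 2 ⇒ (c0=5, c1=0, c2=2)
macro 6: S0 reads c1=0 → after 2×micro: 5; S1 reads c0=5 → after 1×micro: 0; S2 reads c1=0 → after 1×micro: 0 ⇒ (c0=5, c1=0, c2=0)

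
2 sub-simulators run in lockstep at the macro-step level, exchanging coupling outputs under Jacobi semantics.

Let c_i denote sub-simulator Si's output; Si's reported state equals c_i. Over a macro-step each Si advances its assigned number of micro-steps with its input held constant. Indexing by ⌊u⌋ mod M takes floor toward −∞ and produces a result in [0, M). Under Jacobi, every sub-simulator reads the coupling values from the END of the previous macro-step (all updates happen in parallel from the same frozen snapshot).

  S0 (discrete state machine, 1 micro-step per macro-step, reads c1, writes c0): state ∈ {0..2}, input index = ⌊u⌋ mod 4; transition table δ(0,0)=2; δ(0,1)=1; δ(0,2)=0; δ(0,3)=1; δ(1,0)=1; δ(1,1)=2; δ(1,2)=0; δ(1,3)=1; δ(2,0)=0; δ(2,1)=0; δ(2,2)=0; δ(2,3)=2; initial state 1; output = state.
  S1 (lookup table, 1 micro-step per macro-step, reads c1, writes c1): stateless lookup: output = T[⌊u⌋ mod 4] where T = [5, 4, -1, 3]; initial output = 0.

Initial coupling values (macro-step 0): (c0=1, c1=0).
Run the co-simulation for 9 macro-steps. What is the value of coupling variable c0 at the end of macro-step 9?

c0 at macro-step 9 = 1

macro 1: S0 reads c1=0 → after 1×micro: 1; S1 reads c1=0 → after 1×micro: 5 ⇒ (c0=1, c1=5)
macro 2: S0 reads c1=5 → after 1×micro: 2; S1 reads c1=5 → after 1×micro: 4 ⇒ (c0=2, c1=4)
macro 3: S0 reads c1=4 → after 1×micro: 0; S1 reads c1=4 → after 1×micro: 5 ⇒ (c0=0, c1=5)
macro 4: S0 reads c1=5 → after 1×micro: 1; S1 reads c1=5 → after 1×micro: 4 ⇒ (c0=1, c1=4)
macro 5: S0 reads c1=4 → after 1×micro: 1; S1 reads c1=4 → after 1×micro: 5 ⇒ (c0=1, c1=5)
macro 6: S0 reads c1=5 → after 1×micro: 2; S1 reads c1=5 → after 1×micro: 4 ⇒ (c0=2, c1=4)
macro 7: S0 reads c1=4 → after 1×micro: 0; S1 reads c1=4 → after 1×micro: 5 ⇒ (c0=0, c1=5)
macro 8: S0 reads c1=5 → after 1×micro: 1; S1 reads c1=5 → after 1×micro: 4 ⇒ (c0=1, c1=4)
macro 9: S0 reads c1=4 → after 1×micro: 1; S1 reads c1=4 → after 1×micro: 5 ⇒ (c0=1, c1=5)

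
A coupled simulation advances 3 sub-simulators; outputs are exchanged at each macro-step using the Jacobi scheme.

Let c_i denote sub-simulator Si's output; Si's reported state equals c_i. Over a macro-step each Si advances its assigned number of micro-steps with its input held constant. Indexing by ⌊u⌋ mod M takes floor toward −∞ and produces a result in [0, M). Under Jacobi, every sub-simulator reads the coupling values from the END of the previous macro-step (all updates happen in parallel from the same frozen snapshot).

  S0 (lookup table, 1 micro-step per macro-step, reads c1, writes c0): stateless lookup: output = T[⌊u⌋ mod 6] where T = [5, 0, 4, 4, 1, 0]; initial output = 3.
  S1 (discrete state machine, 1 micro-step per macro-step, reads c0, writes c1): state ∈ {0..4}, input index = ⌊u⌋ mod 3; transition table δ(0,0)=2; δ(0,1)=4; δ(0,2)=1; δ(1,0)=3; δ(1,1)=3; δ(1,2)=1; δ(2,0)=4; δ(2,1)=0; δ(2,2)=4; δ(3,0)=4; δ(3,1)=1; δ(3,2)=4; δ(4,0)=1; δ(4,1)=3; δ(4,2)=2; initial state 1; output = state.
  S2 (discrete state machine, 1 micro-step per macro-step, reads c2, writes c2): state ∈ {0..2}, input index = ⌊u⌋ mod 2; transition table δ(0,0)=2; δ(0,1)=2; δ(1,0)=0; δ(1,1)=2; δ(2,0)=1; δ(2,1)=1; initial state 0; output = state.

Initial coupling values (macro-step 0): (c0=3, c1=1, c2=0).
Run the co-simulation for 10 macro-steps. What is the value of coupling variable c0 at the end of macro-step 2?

macro 1: S0 reads c1=1 → after 1×micro: 0; S1 reads c0=3 → after 1×micro: 3; S2 reads c2=0 → after 1×micro: 2 ⇒ (c0=0, c1=3, c2=2)
macro 2: S0 reads c1=3 → after 1×micro: 4; S1 reads c0=0 → after 1×micro: 4; S2 reads c2=2 → after 1×micro: 1 ⇒ (c0=4, c1=4, c2=1)
macro 3: S0 reads c1=4 → after 1×micro: 1; S1 reads c0=4 → after 1×micro: 3; S2 reads c2=1 → after 1×micro: 2 ⇒ (c0=1, c1=3, c2=2)
macro 4: S0 reads c1=3 → after 1×micro: 4; S1 reads c0=1 → after 1×micro: 1; S2 reads c2=2 → after 1×micro: 1 ⇒ (c0=4, c1=1, c2=1)
macro 5: S0 reads c1=1 → after 1×micro: 0; S1 reads c0=4 → after 1×micro: 3; S2 reads c2=1 → after 1×micro: 2 ⇒ (c0=0, c1=3, c2=2)
macro 6: S0 reads c1=3 → after 1×micro: 4; S1 reads c0=0 → after 1×micro: 4; S2 reads c2=2 → after 1×micro: 1 ⇒ (c0=4, c1=4, c2=1)
macro 7: S0 reads c1=4 → after 1×micro: 1; S1 reads c0=4 → after 1×micro: 3; S2 reads c2=1 → after 1×micro: 2 ⇒ (c0=1, c1=3, c2=2)
macro 8: S0 reads c1=3 → after 1×micro: 4; S1 reads c0=1 → after 1×micro: 1; S2 reads c2=2 → after 1×micro: 1 ⇒ (c0=4, c1=1, c2=1)
macro 9: S0 reads c1=1 → after 1×micro: 0; S1 reads c0=4 → after 1×micro: 3; S2 reads c2=1 → after 1×micro: 2 ⇒ (c0=0, c1=3, c2=2)
macro 10: S0 reads c1=3 → after 1×micro: 4; S1 reads c0=0 → after 1×micro: 4; S2 reads c2=2 → after 1×micro: 1 ⇒ (c0=4, c1=4, c2=1)

c0 at macro-step 2 = 4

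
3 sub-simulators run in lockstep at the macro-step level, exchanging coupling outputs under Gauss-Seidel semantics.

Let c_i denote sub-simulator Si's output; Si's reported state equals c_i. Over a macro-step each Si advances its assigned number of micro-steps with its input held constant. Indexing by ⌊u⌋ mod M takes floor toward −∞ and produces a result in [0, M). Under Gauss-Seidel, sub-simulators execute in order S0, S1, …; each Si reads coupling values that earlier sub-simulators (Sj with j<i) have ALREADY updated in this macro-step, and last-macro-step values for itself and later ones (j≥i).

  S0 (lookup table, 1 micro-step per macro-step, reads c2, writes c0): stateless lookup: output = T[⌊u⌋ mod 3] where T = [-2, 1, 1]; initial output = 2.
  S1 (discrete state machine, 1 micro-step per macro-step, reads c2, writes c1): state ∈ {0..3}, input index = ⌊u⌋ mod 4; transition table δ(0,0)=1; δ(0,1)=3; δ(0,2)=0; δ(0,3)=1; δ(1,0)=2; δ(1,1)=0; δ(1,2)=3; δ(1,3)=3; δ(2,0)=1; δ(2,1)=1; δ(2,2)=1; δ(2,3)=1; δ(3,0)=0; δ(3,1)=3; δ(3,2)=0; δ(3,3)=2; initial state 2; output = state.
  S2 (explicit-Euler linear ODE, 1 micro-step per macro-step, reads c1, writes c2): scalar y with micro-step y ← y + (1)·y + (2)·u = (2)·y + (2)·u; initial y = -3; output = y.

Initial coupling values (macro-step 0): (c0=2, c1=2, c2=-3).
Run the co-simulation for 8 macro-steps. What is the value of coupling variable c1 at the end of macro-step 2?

c1 at macro-step 2 = 2

macro 1: S0 reads c2=-3 → after 1×micro: -2; S1 reads c2=-3 → after 1×micro: 1; S2 reads c1=1 → after 1×micro: -4 ⇒ (c0=-2, c1=1, c2=-4)
macro 2: S0 reads c2=-4 → after 1×micro: 1; S1 reads c2=-4 → after 1×micro: 2; S2 reads c1=2 → after 1×micro: -4 ⇒ (c0=1, c1=2, c2=-4)
macro 3: S0 reads c2=-4 → after 1×micro: 1; S1 reads c2=-4 → after 1×micro: 1; S2 reads c1=1 → after 1×micro: -6 ⇒ (c0=1, c1=1, c2=-6)
macro 4: S0 reads c2=-6 → after 1×micro: -2; S1 reads c2=-6 → after 1×micro: 3; S2 reads c1=3 → after 1×micro: -6 ⇒ (c0=-2, c1=3, c2=-6)
macro 5: S0 reads c2=-6 → after 1×micro: -2; S1 reads c2=-6 → after 1×micro: 0; S2 reads c1=0 → after 1×micro: -12 ⇒ (c0=-2, c1=0, c2=-12)
macro 6: S0 reads c2=-12 → after 1×micro: -2; S1 reads c2=-12 → after 1×micro: 1; S2 reads c1=1 → after 1×micro: -22 ⇒ (c0=-2, c1=1, c2=-22)
macro 7: S0 reads c2=-22 → after 1×micro: 1; S1 reads c2=-22 → after 1×micro: 3; S2 reads c1=3 → after 1×micro: -38 ⇒ (c0=1, c1=3, c2=-38)
macro 8: S0 reads c2=-38 → after 1×micro: 1; S1 reads c2=-38 → after 1×micro: 0; S2 reads c1=0 → after 1×micro: -76 ⇒ (c0=1, c1=0, c2=-76)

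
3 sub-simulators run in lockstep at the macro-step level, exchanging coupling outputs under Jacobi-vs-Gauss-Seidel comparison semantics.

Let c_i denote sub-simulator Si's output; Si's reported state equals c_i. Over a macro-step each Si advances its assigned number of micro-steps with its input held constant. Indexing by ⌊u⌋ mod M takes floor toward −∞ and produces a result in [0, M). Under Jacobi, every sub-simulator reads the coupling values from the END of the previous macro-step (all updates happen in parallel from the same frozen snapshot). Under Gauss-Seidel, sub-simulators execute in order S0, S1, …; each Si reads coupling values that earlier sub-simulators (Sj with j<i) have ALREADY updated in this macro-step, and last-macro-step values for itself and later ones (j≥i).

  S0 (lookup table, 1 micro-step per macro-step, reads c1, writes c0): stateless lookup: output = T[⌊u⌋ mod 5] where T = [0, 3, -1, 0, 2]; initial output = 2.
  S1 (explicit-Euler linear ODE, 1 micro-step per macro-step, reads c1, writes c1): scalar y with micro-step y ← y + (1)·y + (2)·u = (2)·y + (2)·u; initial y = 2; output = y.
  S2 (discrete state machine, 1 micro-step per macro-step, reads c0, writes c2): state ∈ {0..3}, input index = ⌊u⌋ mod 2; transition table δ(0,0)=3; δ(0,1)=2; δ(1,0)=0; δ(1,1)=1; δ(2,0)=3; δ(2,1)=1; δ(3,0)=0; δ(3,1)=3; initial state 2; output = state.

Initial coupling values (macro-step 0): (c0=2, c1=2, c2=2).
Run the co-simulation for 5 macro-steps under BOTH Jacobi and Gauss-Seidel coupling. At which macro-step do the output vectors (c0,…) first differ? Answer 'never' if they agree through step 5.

[Jacobi] macro 1: S0 reads c1=2 → after 1×micro: -1; S1 reads c1=2 → after 1×micro: 8; S2 reads c0=2 → after 1×micro: 3 ⇒ (c0=-1, c1=8, c2=3)
[Jacobi] macro 2: S0 reads c1=8 → after 1×micro: 0; S1 reads c1=8 → after 1×micro: 32; S2 reads c0=-1 → after 1×micro: 3 ⇒ (c0=0, c1=32, c2=3)
[Jacobi] macro 3: S0 reads c1=32 → after 1×micro: -1; S1 reads c1=32 → after 1×micro: 128; S2 reads c0=0 → after 1×micro: 0 ⇒ (c0=-1, c1=128, c2=0)
[Jacobi] macro 4: S0 reads c1=128 → after 1×micro: 0; S1 reads c1=128 → after 1×micro: 512; S2 reads c0=-1 → after 1×micro: 2 ⇒ (c0=0, c1=512, c2=2)
[Jacobi] macro 5: S0 reads c1=512 → after 1×micro: -1; S1 reads c1=512 → after 1×micro: 2048; S2 reads c0=0 → after 1×micro: 3 ⇒ (c0=-1, c1=2048, c2=3)
[Gauss-Seidel] macro 1: S0 reads c1=2 → after 1×micro: -1; S1 reads c1=2 → after 1×micro: 8; S2 reads c0=-1 → after 1×micro: 1 ⇒ (c0=-1, c1=8, c2=1)
[Gauss-Seidel] macro 2: S0 reads c1=8 → after 1×micro: 0; S1 reads c1=8 → after 1×micro: 32; S2 reads c0=0 → after 1×micro: 0 ⇒ (c0=0, c1=32, c2=0)
[Gauss-Seidel] macro 3: S0 reads c1=32 → after 1×micro: -1; S1 reads c1=32 → after 1×micro: 128; S2 reads c0=-1 → after 1×micro: 2 ⇒ (c0=-1, c1=128, c2=2)
[Gauss-Seidel] macro 4: S0 reads c1=128 → after 1×micro: 0; S1 reads c1=128 → after 1×micro: 512; S2 reads c0=0 → after 1×micro: 3 ⇒ (c0=0, c1=512, c2=3)
[Gauss-Seidel] macro 5: S0 reads c1=512 → after 1×micro: -1; S1 reads c1=512 → after 1×micro: 2048; S2 reads c0=-1 → after 1×micro: 3 ⇒ (c0=-1, c1=2048, c2=3)

first divergence at macro-step: 1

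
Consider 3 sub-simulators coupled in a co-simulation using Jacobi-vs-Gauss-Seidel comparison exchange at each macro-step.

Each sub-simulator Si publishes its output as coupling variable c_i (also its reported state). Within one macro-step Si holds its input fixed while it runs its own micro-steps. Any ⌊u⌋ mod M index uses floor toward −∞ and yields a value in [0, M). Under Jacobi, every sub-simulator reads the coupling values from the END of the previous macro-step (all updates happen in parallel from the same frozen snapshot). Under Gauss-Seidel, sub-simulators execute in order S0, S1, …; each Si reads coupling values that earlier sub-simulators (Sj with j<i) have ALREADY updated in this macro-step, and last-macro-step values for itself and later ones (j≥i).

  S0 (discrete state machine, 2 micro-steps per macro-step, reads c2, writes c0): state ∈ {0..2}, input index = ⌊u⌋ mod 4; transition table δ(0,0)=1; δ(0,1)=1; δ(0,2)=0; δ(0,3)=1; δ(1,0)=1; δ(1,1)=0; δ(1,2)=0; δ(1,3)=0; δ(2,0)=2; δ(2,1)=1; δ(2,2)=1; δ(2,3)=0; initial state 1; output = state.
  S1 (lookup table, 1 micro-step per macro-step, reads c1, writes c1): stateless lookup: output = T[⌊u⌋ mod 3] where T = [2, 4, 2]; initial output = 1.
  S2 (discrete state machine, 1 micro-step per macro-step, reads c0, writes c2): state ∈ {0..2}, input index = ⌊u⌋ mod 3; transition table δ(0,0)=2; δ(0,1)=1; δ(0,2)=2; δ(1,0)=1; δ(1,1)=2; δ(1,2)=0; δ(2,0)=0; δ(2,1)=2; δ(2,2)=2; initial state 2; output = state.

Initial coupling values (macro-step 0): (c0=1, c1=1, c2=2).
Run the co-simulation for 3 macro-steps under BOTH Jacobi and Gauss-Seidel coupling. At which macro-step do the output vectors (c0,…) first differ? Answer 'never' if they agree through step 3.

[Jacobi] macro 1: S0 reads c2=2 → after 2×micro: 0; S1 reads c1=1 → after 1×micro: 4; S2 reads c0=1 → after 1×micro: 2 ⇒ (c0=0, c1=4, c2=2)
[Jacobi] macro 2: S0 reads c2=2 → after 2×micro: 0; S1 reads c1=4 → after 1×micro: 4; S2 reads c0=0 → after 1×micro: 0 ⇒ (c0=0, c1=4, c2=0)
[Jacobi] macro 3: S0 reads c2=0 → after 2×micro: 1; S1 reads c1=4 → after 1×micro: 4; S2 reads c0=0 → after 1×micro: 2 ⇒ (c0=1, c1=4, c2=2)
[Gauss-Seidel] macro 1: S0 reads c2=2 → after 2×micro: 0; S1 reads c1=1 → after 1×micro: 4; S2 reads c0=0 → after 1×micro: 0 ⇒ (c0=0, c1=4, c2=0)
[Gauss-Seidel] macro 2: S0 reads c2=0 → after 2×micro: 1; S1 reads c1=4 → after 1×micro: 4; S2 reads c0=1 → after 1×micro: 1 ⇒ (c0=1, c1=4, c2=1)
[Gauss-Seidel] macro 3: S0 reads c2=1 → after 2×micro: 1; S1 reads c1=4 → after 1×micro: 4; S2 reads c0=1 → after 1×micro: 2 ⇒ (c0=1, c1=4, c2=2)

first divergence at macro-step: 1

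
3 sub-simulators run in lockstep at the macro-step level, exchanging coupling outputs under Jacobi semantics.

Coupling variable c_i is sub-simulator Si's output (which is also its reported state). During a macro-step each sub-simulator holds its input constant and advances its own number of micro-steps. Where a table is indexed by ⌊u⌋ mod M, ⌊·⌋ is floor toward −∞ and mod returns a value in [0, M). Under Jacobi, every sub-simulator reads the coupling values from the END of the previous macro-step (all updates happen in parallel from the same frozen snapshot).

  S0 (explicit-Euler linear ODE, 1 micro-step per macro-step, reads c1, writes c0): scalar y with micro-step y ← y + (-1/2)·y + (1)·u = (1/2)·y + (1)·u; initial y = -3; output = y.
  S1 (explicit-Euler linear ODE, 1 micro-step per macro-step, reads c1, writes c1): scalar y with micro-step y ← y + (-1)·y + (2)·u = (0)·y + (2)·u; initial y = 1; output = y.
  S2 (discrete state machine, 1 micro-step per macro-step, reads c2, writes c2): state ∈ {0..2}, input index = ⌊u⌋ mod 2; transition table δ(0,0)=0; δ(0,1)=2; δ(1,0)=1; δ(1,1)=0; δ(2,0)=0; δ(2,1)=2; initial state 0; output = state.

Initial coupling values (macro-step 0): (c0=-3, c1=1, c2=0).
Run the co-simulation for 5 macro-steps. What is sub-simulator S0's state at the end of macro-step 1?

macro 1: S0 reads c1=1 → after 1×micro: -1/2; S1 reads c1=1 → after 1×micro: 2; S2 reads c2=0 → after 1×micro: 0 ⇒ (c0=-1/2, c1=2, c2=0)
macro 2: S0 reads c1=2 → after 1×micro: 7/4; S1 reads c1=2 → after 1×micro: 4; S2 reads c2=0 → after 1×micro: 0 ⇒ (c0=7/4, c1=4, c2=0)
macro 3: S0 reads c1=4 → after 1×micro: 39/8; S1 reads c1=4 → after 1×micro: 8; S2 reads c2=0 → after 1×micro: 0 ⇒ (c0=39/8, c1=8, c2=0)
macro 4: S0 reads c1=8 → after 1×micro: 167/16; S1 reads c1=8 → after 1×micro: 16; S2 reads c2=0 → after 1×micro: 0 ⇒ (c0=167/16, c1=16, c2=0)
macro 5: S0 reads c1=16 → after 1×micro: 679/32; S1 reads c1=16 → after 1×micro: 32; S2 reads c2=0 → after 1×micro: 0 ⇒ (c0=679/32, c1=32, c2=0)

S0 state at macro-step 1 = -1/2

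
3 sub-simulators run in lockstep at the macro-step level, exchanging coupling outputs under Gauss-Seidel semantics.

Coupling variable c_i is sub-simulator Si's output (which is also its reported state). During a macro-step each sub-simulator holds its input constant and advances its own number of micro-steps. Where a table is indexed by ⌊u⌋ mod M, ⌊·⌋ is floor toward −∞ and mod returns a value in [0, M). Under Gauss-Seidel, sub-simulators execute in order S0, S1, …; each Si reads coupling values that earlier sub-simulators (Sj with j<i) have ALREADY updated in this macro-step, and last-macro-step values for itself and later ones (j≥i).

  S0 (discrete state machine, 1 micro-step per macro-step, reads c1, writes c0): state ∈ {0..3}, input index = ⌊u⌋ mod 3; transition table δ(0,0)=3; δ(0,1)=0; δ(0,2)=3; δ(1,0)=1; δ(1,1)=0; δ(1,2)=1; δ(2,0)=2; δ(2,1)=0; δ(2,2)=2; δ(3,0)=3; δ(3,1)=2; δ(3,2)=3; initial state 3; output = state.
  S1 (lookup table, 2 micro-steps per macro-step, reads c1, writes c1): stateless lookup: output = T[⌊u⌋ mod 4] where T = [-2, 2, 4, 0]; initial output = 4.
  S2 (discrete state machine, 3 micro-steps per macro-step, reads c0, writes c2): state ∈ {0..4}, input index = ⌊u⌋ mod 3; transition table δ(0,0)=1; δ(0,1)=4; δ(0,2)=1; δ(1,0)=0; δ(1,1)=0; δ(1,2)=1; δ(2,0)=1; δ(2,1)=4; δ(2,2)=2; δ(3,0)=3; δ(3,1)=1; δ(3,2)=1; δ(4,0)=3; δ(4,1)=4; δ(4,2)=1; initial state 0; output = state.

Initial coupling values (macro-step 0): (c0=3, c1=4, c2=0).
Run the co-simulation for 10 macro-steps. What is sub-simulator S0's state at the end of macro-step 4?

S0 state at macro-step 4 = 0

macro 1: S0 reads c1=4 → after 1×micro: 2; S1 reads c1=4 → after 2×micro: -2; S2 reads c0=2 → after 3×micro: 1 ⇒ (c0=2, c1=-2, c2=1)
macro 2: S0 reads c1=-2 → after 1×micro: 0; S1 reads c1=-2 → after 2×micro: 4; S2 reads c0=0 → after 3×micro: 0 ⇒ (c0=0, c1=4, c2=0)
macro 3: S0 reads c1=4 → after 1×micro: 0; S1 reads c1=4 → after 2×micro: -2; S2 reads c0=0 → after 3×micro: 1 ⇒ (c0=0, c1=-2, c2=1)
macro 4: S0 reads c1=-2 → after 1×micro: 0; S1 reads c1=-2 → after 2×micro: 4; S2 reads c0=0 → after 3×micro: 0 ⇒ (c0=0, c1=4, c2=0)
macro 5: S0 reads c1=4 → after 1×micro: 0; S1 reads c1=4 → after 2×micro: -2; S2 reads c0=0 → after 3×micro: 1 ⇒ (c0=0, c1=-2, c2=1)
macro 6: S0 reads c1=-2 → after 1×micro: 0; S1 reads c1=-2 → after 2×micro: 4; S2 reads c0=0 → after 3×micro: 0 ⇒ (c0=0, c1=4, c2=0)
macro 7: S0 reads c1=4 → after 1×micro: 0; S1 reads c1=4 → after 2×micro: -2; S2 reads c0=0 → after 3×micro: 1 ⇒ (c0=0, c1=-2, c2=1)
macro 8: S0 reads c1=-2 → after 1×micro: 0; S1 reads c1=-2 → after 2×micro: 4; S2 reads c0=0 → after 3×micro: 0 ⇒ (c0=0, c1=4, c2=0)
macro 9: S0 reads c1=4 → after 1×micro: 0; S1 reads c1=4 → after 2×micro: -2; S2 reads c0=0 → after 3×micro: 1 ⇒ (c0=0, c1=-2, c2=1)
macro 10: S0 reads c1=-2 → after 1×micro: 0; S1 reads c1=-2 → after 2×micro: 4; S2 reads c0=0 → after 3×micro: 0 ⇒ (c0=0, c1=4, c2=0)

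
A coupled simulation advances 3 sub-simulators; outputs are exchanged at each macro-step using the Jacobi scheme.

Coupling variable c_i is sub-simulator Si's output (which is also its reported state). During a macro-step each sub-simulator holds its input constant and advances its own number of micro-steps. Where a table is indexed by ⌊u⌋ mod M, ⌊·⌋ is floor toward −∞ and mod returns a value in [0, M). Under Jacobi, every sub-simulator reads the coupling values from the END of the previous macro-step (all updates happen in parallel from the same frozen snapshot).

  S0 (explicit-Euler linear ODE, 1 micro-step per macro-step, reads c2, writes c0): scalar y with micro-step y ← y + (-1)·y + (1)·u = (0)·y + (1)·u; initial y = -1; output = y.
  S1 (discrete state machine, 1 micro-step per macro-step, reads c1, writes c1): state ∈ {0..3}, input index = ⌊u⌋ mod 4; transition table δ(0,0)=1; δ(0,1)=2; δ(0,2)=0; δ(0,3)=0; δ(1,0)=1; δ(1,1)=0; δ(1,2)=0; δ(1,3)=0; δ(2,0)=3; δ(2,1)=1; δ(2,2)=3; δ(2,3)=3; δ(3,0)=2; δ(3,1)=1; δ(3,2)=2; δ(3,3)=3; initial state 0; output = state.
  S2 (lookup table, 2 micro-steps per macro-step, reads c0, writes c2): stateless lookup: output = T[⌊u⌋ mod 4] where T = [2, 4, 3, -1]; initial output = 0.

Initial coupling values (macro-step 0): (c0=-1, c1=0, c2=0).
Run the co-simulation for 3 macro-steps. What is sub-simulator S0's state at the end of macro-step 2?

macro 1: S0 reads c2=0 → after 1×micro: 0; S1 reads c1=0 → after 1×micro: 1; S2 reads c0=-1 → after 2×micro: -1 ⇒ (c0=0, c1=1, c2=-1)
macro 2: S0 reads c2=-1 → after 1×micro: -1; S1 reads c1=1 → after 1×micro: 0; S2 reads c0=0 → after 2×micro: 2 ⇒ (c0=-1, c1=0, c2=2)
macro 3: S0 reads c2=2 → after 1×micro: 2; S1 reads c1=0 → after 1×micro: 1; S2 reads c0=-1 → after 2×micro: -1 ⇒ (c0=2, c1=1, c2=-1)

S0 state at macro-step 2 = -1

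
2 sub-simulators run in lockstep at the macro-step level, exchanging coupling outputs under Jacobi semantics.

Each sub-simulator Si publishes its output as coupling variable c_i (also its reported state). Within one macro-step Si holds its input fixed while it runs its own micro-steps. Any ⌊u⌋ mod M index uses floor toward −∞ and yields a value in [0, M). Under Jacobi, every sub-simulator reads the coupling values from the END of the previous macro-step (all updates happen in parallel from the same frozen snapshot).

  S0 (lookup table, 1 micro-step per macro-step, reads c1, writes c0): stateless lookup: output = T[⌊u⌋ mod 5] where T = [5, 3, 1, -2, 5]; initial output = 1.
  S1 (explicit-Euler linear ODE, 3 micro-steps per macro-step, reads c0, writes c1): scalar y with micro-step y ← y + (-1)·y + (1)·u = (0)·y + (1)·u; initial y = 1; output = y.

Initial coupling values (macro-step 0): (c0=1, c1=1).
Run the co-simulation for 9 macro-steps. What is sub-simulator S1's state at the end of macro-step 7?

S1 state at macro-step 7 = -2

macro 1: S0 reads c1=1 → after 1×micro: 3; S1 reads c0=1 → after 3×micro: 1 ⇒ (c0=3, c1=1)
macro 2: S0 reads c1=1 → after 1×micro: 3; S1 reads c0=3 → after 3×micro: 3 ⇒ (c0=3, c1=3)
macro 3: S0 reads c1=3 → after 1×micro: -2; S1 reads c0=3 → after 3×micro: 3 ⇒ (c0=-2, c1=3)
macro 4: S0 reads c1=3 → after 1×micro: -2; S1 reads c0=-2 → after 3×micro: -2 ⇒ (c0=-2, c1=-2)
macro 5: S0 reads c1=-2 → after 1×micro: -2; S1 reads c0=-2 → after 3×micro: -2 ⇒ (c0=-2, c1=-2)
macro 6: S0 reads c1=-2 → after 1×micro: -2; S1 reads c0=-2 → after 3×micro: -2 ⇒ (c0=-2, c1=-2)
macro 7: S0 reads c1=-2 → after 1×micro: -2; S1 reads c0=-2 → after 3×micro: -2 ⇒ (c0=-2, c1=-2)
macro 8: S0 reads c1=-2 → after 1×micro: -2; S1 reads c0=-2 → after 3×micro: -2 ⇒ (c0=-2, c1=-2)
macro 9: S0 reads c1=-2 → after 1×micro: -2; S1 reads c0=-2 → after 3×micro: -2 ⇒ (c0=-2, c1=-2)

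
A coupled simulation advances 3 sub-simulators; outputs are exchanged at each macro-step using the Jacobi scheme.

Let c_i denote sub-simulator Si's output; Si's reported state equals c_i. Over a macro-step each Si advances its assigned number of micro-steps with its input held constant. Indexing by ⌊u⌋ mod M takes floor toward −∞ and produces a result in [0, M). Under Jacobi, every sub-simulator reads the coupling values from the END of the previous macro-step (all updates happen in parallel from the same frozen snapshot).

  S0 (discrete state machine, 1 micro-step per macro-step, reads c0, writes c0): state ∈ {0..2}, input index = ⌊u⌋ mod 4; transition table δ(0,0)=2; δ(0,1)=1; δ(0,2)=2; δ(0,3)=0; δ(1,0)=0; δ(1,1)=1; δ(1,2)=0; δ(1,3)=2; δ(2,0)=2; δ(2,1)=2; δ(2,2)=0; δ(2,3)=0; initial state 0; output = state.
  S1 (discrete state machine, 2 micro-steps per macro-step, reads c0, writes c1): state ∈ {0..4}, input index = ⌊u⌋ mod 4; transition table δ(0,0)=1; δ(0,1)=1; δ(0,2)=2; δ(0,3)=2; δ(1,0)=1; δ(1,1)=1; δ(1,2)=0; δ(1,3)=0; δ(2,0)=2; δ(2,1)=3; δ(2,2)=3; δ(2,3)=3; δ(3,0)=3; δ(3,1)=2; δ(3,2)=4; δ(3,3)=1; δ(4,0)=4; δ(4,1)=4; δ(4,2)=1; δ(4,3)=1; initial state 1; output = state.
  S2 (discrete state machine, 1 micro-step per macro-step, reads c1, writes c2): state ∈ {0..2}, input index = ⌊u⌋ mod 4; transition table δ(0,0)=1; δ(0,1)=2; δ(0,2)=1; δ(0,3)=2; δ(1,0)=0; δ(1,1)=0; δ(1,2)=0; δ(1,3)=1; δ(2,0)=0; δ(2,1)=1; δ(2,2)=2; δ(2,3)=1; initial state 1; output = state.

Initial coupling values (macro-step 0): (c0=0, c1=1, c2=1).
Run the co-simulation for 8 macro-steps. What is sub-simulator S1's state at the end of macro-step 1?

macro 1: S0 reads c0=0 → after 1×micro: 2; S1 reads c0=0 → after 2×micro: 1; S2 reads c1=1 → after 1×micro: 0 ⇒ (c0=2, c1=1, c2=0)
macro 2: S0 reads c0=2 → after 1×micro: 0; S1 reads c0=2 → after 2×micro: 2; S2 reads c1=1 → after 1×micro: 2 ⇒ (c0=0, c1=2, c2=2)
macro 3: S0 reads c0=0 → after 1×micro: 2; S1 reads c0=0 → after 2×micro: 2; S2 reads c1=2 → after 1×micro: 2 ⇒ (c0=2, c1=2, c2=2)
macro 4: S0 reads c0=2 → after 1×micro: 0; S1 reads c0=2 → after 2×micro: 4; S2 reads c1=2 → after 1×micro: 2 ⇒ (c0=0, c1=4, c2=2)
macro 5: S0 reads c0=0 → after 1×micro: 2; S1 reads c0=0 → after 2×micro: 4; S2 reads c1=4 → after 1×micro: 0 ⇒ (c0=2, c1=4, c2=0)
macro 6: S0 reads c0=2 → after 1×micro: 0; S1 reads c0=2 → after 2×micro: 0; S2 reads c1=4 → after 1×micro: 1 ⇒ (c0=0, c1=0, c2=1)
macro 7: S0 reads c0=0 → after 1×micro: 2; S1 reads c0=0 → after 2×micro: 1; S2 reads c1=0 → after 1×micro: 0 ⇒ (c0=2, c1=1, c2=0)
macro 8: S0 reads c0=2 → after 1×micro: 0; S1 reads c0=2 → after 2×micro: 2; S2 reads c1=1 → after 1×micro: 2 ⇒ (c0=0, c1=2, c2=2)

S1 state at macro-step 1 = 1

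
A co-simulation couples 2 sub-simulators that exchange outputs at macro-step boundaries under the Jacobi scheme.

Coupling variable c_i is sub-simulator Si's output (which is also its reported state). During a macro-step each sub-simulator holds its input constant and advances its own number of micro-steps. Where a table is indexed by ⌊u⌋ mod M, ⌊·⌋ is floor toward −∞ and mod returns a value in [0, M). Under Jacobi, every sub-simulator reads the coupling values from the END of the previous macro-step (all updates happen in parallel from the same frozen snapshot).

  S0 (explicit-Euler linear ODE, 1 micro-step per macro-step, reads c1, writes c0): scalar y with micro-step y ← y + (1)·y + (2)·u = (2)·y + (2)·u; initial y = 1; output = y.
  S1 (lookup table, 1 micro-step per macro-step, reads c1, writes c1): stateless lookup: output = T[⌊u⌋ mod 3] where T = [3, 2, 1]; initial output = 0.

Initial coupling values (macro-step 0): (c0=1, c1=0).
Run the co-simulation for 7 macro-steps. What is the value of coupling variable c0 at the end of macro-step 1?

c0 at macro-step 1 = 2

macro 1: S0 reads c1=0 → after 1×micro: 2; S1 reads c1=0 → after 1×micro: 3 ⇒ (c0=2, c1=3)
macro 2: S0 reads c1=3 → after 1×micro: 10; S1 reads c1=3 → after 1×micro: 3 ⇒ (c0=10, c1=3)
macro 3: S0 reads c1=3 → after 1×micro: 26; S1 reads c1=3 → after 1×micro: 3 ⇒ (c0=26, c1=3)
macro 4: S0 reads c1=3 → after 1×micro: 58; S1 reads c1=3 → after 1×micro: 3 ⇒ (c0=58, c1=3)
macro 5: S0 reads c1=3 → after 1×micro: 122; S1 reads c1=3 → after 1×micro: 3 ⇒ (c0=122, c1=3)
macro 6: S0 reads c1=3 → after 1×micro: 250; S1 reads c1=3 → after 1×micro: 3 ⇒ (c0=250, c1=3)
macro 7: S0 reads c1=3 → after 1×micro: 506; S1 reads c1=3 → after 1×micro: 3 ⇒ (c0=506, c1=3)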